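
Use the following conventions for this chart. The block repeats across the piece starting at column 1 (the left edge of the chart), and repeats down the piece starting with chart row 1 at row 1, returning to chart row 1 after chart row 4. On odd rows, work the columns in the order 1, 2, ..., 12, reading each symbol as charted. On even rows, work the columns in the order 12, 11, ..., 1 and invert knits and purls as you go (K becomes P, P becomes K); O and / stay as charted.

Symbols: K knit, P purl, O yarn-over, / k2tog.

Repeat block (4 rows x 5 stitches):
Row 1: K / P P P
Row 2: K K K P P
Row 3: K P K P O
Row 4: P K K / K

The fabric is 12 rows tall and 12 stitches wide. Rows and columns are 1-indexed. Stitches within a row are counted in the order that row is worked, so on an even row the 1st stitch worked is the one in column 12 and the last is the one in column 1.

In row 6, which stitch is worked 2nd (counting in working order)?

Stitch:
P

Derivation:
Row 6 uses chart row ((6-1) mod 4)+1 = 2. Row 6 is even, so WS.
Chart row 2 tiled across columns 1-12: K K K P P K K K P P K K
WS row: flip the tiled sequence (start at column 12) and apply K<->P; O and / stay.
Row 6 as worked: P P K K P P P K K P P P
The 2nd stitch worked is P.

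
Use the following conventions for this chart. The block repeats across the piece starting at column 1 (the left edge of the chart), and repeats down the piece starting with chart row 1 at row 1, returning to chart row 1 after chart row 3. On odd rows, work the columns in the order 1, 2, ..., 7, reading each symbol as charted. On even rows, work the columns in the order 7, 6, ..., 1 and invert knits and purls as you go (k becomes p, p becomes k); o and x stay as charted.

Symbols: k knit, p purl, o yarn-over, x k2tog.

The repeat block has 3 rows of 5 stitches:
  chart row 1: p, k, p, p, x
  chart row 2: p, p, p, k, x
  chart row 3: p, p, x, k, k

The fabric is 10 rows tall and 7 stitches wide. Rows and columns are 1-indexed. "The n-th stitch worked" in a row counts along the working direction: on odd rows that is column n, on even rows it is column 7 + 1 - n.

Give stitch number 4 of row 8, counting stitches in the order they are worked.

Stitch:
p

Derivation:
Row 8: (8-1) mod 3 = 1, so use chart row 2. Even row -> WS.
Chart row 2 tiled across columns 1-7: p p p k x p p
WS row: flip the tiled sequence (start at column 7) and apply k<->p; o and x stay.
Row 8 as worked: k k x p k k k
Counting 4 along the worked row gives p.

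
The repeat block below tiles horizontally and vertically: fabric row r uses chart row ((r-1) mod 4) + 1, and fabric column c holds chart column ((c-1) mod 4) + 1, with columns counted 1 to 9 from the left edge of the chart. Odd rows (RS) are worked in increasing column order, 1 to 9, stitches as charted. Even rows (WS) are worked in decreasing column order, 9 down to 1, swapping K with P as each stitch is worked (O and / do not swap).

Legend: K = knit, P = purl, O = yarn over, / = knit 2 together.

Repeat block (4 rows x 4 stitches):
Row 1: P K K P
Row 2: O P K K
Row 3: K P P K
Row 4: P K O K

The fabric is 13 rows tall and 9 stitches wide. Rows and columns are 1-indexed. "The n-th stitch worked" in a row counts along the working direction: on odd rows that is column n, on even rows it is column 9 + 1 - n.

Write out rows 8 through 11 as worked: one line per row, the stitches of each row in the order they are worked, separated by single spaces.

Row 8: chart row 4, WS - tiled (columns 1-9): P K O K P K O K P; work from column 9 back to 1 with K<->P swapped.
Row 9: chart row 1, RS - tile across columns 1-9 and work as-is.
Row 10: chart row 2, WS - tiled (columns 1-9): O P K K O P K K O; work from column 9 back to 1 with K<->P swapped.
Row 11: chart row 3, RS - tile across columns 1-9 and work as-is.

== ROWS AS WORKED ==
K P O P K P O P K
P K K P P K K P P
O P P K O P P K O
K P P K K P P K K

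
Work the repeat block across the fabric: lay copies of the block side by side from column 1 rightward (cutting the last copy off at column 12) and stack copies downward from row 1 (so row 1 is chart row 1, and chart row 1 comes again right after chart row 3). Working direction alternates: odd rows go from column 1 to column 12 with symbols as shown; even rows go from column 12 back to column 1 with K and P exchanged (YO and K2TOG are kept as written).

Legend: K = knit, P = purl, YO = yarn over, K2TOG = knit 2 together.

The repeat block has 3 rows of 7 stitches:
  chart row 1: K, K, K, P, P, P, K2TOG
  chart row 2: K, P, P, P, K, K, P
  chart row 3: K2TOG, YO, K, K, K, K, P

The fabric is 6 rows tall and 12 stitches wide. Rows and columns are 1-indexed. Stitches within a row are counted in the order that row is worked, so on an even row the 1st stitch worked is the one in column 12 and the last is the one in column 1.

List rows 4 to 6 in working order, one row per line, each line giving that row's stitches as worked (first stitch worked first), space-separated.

Result:
K K P P P K2TOG K K K P P P
K P P P K K P K P P P K
P P P YO K2TOG K P P P P YO K2TOG

Derivation:
Row 4: chart row 1, WS - tiled (columns 1-12): K K K P P P K2TOG K K K P P; work from column 12 back to 1 with K<->P swapped.
Row 5: chart row 2, RS - tile across columns 1-12 and work as-is.
Row 6: chart row 3, WS - tiled (columns 1-12): K2TOG YO K K K K P K2TOG YO K K K; work from column 12 back to 1 with K<->P swapped.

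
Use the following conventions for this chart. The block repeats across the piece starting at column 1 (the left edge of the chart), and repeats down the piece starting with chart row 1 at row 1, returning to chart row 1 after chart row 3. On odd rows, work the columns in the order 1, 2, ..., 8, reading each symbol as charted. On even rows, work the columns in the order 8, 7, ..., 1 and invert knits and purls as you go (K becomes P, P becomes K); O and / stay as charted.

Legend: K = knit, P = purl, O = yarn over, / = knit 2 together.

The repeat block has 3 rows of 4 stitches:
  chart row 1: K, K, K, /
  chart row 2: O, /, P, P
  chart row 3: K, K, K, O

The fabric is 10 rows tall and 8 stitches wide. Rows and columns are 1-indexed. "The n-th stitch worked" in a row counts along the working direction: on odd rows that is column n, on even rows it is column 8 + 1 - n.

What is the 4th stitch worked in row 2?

Row 2: (2-1) mod 3 = 1, so use chart row 2. Even row -> WS.
Chart row 2 tiled across columns 1-8: O / P P O / P P
WS: work from column 8 back to column 1 (reverse the tiled row), swapping K<->P (O and / unchanged).
Row 2 as worked: K K / O K K / O
Stitch 4 in working order -> O

Result:
O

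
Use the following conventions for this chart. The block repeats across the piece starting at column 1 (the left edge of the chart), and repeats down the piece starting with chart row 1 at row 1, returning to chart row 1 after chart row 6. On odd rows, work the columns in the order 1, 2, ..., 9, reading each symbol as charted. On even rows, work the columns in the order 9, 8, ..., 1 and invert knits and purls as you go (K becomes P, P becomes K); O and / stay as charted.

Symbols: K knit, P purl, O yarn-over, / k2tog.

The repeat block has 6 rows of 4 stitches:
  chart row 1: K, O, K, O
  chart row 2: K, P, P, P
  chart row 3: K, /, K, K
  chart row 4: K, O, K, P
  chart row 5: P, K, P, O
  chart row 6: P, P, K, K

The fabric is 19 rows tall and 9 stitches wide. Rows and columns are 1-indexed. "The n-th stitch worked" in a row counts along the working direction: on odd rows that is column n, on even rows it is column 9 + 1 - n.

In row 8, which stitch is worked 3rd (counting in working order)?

For row 8: chart row = ((8-1) mod 6) + 1 = 2; this is a WS (even) row.
Chart row 2 tiled across columns 1-9: K P P P K P P P K
WS: work from column 9 back to column 1 (reverse the tiled row), swapping K<->P (O and / unchanged).
Row 8 as worked: P K K K P K K K P
The 3rd stitch worked is K.

== STITCH ==
K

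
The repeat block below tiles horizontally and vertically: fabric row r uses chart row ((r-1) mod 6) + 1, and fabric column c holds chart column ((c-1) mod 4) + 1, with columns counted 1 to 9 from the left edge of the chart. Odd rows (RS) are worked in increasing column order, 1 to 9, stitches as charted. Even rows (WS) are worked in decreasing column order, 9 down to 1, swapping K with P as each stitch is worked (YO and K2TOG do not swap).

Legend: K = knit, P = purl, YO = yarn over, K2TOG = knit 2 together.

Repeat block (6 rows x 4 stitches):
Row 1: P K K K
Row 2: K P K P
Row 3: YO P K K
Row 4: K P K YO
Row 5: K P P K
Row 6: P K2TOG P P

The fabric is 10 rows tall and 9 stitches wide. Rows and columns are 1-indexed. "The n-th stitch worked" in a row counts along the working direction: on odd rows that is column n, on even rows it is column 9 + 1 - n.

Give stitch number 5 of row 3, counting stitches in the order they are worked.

== STITCH ==
YO

Derivation:
Row 3: (3-1) mod 6 = 2, so use chart row 3. Odd row -> RS.
Chart row 3 tiled across columns 1-9: YO P K K YO P K K YO
RS row: no reversal, no swap; stitch n worked = column n.
Counting 5 along the worked row gives YO.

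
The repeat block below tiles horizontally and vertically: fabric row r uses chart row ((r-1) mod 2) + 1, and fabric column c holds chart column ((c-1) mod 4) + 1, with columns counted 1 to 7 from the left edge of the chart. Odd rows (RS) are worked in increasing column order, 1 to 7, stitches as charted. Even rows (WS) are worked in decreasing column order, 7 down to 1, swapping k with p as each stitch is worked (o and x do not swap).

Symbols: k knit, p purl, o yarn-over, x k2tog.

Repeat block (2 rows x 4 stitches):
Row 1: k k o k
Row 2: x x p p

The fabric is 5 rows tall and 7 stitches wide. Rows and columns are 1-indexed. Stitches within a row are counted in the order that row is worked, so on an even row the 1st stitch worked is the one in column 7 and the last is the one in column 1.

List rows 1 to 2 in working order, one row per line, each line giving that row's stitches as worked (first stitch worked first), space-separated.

Result:
k k o k k k o
k x x k k x x

Derivation:
Row 1: chart row 1, RS - tile across columns 1-7 and work as-is.
Row 2: chart row 2, WS - tiled (columns 1-7): x x p p x x p; work from column 7 back to 1 with k<->p swapped.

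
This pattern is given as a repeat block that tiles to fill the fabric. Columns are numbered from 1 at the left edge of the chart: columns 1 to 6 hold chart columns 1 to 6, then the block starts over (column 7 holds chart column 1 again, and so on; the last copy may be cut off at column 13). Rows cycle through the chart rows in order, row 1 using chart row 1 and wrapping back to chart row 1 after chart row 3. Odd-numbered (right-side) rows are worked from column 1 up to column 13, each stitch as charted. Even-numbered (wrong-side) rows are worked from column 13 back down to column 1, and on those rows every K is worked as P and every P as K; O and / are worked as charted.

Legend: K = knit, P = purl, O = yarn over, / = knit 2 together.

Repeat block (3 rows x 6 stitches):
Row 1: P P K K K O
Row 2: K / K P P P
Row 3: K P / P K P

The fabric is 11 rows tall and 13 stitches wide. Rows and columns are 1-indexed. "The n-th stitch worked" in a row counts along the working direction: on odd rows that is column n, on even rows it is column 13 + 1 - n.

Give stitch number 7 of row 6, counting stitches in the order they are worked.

Row 6: (6-1) mod 3 = 2, so use chart row 3. Even row -> WS.
Chart row 3 tiled across columns 1-13: K P / P K P K P / P K P K
Wrong side: read the tiled row from column 13 down to 1 and exchange K with P (leave O, /).
Row 6 as worked: P K P K / K P K P K / K P
Counting 7 along the worked row gives P.

Stitch:
P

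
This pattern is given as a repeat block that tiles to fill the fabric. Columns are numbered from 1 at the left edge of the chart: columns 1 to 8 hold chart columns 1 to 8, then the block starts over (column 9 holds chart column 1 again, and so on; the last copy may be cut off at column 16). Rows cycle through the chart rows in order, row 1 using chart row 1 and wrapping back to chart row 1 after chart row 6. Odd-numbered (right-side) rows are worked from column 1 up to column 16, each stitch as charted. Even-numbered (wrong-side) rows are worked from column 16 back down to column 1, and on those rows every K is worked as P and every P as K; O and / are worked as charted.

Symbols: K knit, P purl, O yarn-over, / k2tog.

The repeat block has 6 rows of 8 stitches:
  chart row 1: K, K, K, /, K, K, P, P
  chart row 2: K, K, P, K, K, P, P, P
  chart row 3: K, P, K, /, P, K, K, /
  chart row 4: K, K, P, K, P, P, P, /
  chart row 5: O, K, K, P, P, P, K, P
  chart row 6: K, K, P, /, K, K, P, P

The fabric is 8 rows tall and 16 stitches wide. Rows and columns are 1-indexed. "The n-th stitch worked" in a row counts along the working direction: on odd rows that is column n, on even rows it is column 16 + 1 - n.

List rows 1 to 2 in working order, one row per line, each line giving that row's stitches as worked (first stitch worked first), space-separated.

Row 1: chart row 1, RS - tile across columns 1-16 and work as-is.
Row 2: chart row 2, WS - tiled (columns 1-16): K K P K K P P P K K P K K P P P; work from column 16 back to 1 with K<->P swapped.

Result:
K K K / K K P P K K K / K K P P
K K K P P K P P K K K P P K P P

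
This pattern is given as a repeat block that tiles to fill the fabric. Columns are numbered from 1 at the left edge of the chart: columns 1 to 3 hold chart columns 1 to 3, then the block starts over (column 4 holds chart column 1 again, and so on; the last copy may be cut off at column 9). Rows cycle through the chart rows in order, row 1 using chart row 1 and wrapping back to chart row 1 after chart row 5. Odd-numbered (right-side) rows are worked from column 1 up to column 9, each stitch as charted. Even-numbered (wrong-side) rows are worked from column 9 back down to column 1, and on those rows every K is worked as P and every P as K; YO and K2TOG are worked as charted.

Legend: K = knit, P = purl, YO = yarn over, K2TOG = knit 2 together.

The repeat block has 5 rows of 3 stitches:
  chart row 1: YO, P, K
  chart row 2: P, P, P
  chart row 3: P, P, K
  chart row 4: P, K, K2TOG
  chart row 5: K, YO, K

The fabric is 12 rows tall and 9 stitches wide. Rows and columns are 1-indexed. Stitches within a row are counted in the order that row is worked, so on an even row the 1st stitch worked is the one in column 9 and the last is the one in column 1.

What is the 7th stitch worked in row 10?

Result:
P

Derivation:
For row 10: chart row = ((10-1) mod 5) + 1 = 5; this is a WS (even) row.
Chart row 5 tiled across columns 1-9: K YO K K YO K K YO K
WS row: flip the tiled sequence (start at column 9) and apply K<->P; YO and K2TOG stay.
Row 10 as worked: P YO P P YO P P YO P
Stitch 7 in working order -> P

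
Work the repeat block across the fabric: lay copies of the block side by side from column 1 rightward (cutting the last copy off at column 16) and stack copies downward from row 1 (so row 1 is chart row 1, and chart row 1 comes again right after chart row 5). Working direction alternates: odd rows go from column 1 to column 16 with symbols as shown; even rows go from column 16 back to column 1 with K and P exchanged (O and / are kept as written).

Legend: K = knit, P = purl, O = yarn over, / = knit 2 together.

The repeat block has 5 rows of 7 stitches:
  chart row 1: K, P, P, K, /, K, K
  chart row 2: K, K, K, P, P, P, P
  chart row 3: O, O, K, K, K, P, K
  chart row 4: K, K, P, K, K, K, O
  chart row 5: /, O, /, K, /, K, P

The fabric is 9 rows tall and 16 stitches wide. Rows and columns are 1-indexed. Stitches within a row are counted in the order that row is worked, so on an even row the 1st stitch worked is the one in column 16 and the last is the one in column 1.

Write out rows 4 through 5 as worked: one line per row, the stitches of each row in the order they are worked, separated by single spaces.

Row 4: chart row 4, WS - tiled (columns 1-16): K K P K K K O K K P K K K O K K; work from column 16 back to 1 with K<->P swapped.
Row 5: chart row 5, RS - tile across columns 1-16 and work as-is.

Rows as worked:
P P O P P P K P P O P P P K P P
/ O / K / K P / O / K / K P / O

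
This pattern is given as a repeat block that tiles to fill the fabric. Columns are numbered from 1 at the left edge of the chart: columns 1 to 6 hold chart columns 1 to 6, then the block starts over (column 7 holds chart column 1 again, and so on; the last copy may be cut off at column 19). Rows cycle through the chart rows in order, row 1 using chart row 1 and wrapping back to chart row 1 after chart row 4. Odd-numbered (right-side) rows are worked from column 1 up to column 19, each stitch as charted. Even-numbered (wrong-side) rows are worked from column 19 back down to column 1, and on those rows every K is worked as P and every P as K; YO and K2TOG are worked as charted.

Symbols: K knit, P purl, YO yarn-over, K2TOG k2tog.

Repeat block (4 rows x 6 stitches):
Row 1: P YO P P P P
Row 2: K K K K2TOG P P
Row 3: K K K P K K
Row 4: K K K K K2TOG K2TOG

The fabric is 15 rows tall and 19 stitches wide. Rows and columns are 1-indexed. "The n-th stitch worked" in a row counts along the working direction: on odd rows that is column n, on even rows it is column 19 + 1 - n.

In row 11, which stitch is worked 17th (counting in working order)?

Row 11: (11-1) mod 4 = 2, so use chart row 3. Odd row -> RS.
Chart row 3 tiled across columns 1-19: K K K P K K K K K P K K K K K P K K K
RS row: no reversal, no swap; stitch n worked = column n.
Counting 17 along the worked row gives K.

Stitch:
K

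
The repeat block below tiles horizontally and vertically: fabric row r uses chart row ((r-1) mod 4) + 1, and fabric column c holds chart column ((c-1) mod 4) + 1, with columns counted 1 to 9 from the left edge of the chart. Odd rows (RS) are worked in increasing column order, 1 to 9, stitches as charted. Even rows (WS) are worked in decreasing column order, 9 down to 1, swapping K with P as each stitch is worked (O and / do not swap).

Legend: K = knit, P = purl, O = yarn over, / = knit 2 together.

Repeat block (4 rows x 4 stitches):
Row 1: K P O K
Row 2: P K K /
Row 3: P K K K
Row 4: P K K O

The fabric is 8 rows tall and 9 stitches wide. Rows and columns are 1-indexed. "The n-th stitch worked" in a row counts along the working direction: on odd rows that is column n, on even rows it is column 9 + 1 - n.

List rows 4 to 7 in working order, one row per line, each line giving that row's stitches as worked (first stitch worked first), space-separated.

Result:
K O P P K O P P K
K P O K K P O K K
K / P P K / P P K
P K K K P K K K P

Derivation:
Row 4: chart row 4, WS - tiled (columns 1-9): P K K O P K K O P; work from column 9 back to 1 with K<->P swapped.
Row 5: chart row 1, RS - tile across columns 1-9 and work as-is.
Row 6: chart row 2, WS - tiled (columns 1-9): P K K / P K K / P; work from column 9 back to 1 with K<->P swapped.
Row 7: chart row 3, RS - tile across columns 1-9 and work as-is.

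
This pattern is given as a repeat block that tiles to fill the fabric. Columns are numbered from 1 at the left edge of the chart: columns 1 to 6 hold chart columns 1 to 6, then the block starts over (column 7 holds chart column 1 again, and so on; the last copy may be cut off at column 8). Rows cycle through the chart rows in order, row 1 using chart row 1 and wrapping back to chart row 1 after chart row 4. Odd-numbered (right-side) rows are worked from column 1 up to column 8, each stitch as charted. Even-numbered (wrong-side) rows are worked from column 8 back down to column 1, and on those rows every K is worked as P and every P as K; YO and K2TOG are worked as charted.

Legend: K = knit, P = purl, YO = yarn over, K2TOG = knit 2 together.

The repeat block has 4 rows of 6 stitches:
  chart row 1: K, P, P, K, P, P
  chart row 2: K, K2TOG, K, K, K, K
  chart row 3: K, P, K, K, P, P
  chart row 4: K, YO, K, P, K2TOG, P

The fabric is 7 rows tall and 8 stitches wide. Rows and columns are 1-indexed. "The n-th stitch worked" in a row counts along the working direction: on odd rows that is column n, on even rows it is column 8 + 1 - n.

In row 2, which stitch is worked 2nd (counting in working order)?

Row 2: (2-1) mod 4 = 1, so use chart row 2. Even row -> WS.
Chart row 2 tiled across columns 1-8: K K2TOG K K K K K K2TOG
WS row: flip the tiled sequence (start at column 8) and apply K<->P; YO and K2TOG stay.
Row 2 as worked: K2TOG P P P P P K2TOG P
The 2nd stitch worked is P.

Result:
P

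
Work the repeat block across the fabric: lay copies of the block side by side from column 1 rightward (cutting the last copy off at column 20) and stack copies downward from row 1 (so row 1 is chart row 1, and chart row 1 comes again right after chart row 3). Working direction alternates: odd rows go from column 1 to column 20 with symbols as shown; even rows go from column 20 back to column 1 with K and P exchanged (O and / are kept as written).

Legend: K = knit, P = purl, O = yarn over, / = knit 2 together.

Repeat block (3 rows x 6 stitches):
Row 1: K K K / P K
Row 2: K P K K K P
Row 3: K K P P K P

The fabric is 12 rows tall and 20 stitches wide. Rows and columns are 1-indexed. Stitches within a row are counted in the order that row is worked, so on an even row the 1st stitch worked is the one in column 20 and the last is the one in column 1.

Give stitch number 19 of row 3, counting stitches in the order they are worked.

Row 3: (3-1) mod 3 = 2, so use chart row 3. Odd row -> RS.
Chart row 3 tiled across columns 1-20: K K P P K P K K P P K P K K P P K P K K
RS row: no reversal, no swap; stitch n worked = column n.
Stitch 19 in working order -> K

Stitch:
K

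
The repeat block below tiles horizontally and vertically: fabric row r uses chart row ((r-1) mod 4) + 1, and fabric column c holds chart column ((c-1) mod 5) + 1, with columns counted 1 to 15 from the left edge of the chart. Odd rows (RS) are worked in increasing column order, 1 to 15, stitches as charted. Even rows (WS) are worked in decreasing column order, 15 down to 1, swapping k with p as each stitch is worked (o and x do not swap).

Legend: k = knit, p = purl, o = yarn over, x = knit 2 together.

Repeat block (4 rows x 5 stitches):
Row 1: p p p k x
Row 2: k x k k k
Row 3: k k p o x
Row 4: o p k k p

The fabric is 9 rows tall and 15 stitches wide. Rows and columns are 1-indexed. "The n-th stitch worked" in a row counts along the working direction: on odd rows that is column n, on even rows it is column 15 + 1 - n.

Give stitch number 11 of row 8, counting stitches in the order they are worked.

Result:
k

Derivation:
For row 8: chart row = ((8-1) mod 4) + 1 = 4; this is a WS (even) row.
Chart row 4 tiled across columns 1-15: o p k k p o p k k p o p k k p
Wrong side: read the tiled row from column 15 down to 1 and exchange k with p (leave o, x).
Row 8 as worked: k p p k o k p p k o k p p k o
The 11th stitch worked is k.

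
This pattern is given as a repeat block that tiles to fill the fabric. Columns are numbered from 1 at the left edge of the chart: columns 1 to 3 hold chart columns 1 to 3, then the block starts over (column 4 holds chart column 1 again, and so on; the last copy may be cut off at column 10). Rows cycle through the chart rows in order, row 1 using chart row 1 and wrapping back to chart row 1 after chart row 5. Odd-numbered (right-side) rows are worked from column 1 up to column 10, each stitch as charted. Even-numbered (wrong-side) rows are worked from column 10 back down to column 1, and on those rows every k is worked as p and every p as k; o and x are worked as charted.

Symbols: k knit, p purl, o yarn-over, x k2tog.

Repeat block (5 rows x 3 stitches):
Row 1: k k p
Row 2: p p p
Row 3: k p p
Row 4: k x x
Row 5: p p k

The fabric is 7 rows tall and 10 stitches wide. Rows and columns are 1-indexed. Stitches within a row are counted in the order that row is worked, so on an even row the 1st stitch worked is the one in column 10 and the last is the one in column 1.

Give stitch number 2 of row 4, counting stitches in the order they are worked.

Row 4 uses chart row ((4-1) mod 5)+1 = 4. Row 4 is even, so WS.
Chart row 4 tiled across columns 1-10: k x x k x x k x x k
WS row: flip the tiled sequence (start at column 10) and apply k<->p; o and x stay.
Row 4 as worked: p x x p x x p x x p
The 2nd stitch worked is x.

Stitch:
x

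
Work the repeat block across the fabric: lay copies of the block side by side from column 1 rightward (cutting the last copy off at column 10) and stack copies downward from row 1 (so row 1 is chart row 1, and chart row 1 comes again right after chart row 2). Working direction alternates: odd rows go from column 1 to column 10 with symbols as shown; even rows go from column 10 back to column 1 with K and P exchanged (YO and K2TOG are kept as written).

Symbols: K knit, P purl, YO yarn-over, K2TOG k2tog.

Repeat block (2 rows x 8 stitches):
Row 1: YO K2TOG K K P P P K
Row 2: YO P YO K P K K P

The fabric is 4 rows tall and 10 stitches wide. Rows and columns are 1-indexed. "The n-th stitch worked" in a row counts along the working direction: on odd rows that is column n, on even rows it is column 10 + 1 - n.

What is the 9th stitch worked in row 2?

Stitch:
K

Derivation:
For row 2: chart row = ((2-1) mod 2) + 1 = 2; this is a WS (even) row.
Chart row 2 tiled across columns 1-10: YO P YO K P K K P YO P
WS: work from column 10 back to column 1 (reverse the tiled row), swapping K<->P (YO and K2TOG unchanged).
Row 2 as worked: K YO K P P K P YO K YO
Stitch 9 in working order -> K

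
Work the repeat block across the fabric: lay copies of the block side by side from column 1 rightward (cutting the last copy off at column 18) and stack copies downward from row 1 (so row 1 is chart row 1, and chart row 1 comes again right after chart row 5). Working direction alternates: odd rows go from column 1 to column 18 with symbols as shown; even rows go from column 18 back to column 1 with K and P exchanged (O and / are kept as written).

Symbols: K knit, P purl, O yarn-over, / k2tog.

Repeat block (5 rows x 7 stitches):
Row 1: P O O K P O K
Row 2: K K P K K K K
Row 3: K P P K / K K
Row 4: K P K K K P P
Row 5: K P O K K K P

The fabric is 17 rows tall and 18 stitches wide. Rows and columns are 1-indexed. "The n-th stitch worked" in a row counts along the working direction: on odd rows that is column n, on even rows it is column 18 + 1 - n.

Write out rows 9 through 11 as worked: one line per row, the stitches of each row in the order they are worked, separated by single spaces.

Row 9: chart row 4, RS - tile across columns 1-18 and work as-is.
Row 10: chart row 5, WS - tiled (columns 1-18): K P O K K K P K P O K K K P K P O K; work from column 18 back to 1 with K<->P swapped.
Row 11: chart row 1, RS - tile across columns 1-18 and work as-is.

Rows as worked:
K P K K K P P K P K K K P P K P K K
P O K P K P P P O K P K P P P O K P
P O O K P O K P O O K P O K P O O K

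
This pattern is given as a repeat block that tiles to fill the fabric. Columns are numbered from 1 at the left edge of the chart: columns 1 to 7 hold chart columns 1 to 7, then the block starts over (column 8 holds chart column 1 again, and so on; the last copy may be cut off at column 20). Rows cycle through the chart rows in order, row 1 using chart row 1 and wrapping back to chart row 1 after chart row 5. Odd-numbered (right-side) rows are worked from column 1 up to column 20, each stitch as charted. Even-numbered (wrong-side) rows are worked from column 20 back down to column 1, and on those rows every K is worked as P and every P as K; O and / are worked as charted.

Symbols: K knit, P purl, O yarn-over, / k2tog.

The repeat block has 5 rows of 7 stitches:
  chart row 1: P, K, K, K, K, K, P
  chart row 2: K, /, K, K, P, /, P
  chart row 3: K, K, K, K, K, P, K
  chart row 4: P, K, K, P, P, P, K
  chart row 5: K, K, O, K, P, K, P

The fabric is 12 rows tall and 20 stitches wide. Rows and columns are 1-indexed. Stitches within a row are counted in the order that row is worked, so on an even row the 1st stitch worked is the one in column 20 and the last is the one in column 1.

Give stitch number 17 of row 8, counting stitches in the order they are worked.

== STITCH ==
P

Derivation:
Row 8 uses chart row ((8-1) mod 5)+1 = 3. Row 8 is even, so WS.
Chart row 3 tiled across columns 1-20: K K K K K P K K K K K K P K K K K K K P
Wrong side: read the tiled row from column 20 down to 1 and exchange K with P (leave O, /).
Row 8 as worked: K P P P P P P K P P P P P P K P P P P P
Stitch 17 in working order -> P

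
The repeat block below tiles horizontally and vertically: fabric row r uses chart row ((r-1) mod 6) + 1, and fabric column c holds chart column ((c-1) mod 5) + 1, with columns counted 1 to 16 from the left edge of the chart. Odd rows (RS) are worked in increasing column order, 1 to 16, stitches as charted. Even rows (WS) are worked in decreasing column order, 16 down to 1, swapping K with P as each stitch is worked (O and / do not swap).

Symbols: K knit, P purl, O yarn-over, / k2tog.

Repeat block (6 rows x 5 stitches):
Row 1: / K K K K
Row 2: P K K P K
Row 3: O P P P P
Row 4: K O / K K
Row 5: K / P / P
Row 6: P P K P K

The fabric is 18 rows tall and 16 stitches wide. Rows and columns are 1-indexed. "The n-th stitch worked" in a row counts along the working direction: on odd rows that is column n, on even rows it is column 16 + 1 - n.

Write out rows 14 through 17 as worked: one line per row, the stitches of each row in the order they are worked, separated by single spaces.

Row 14: chart row 2, WS - tiled (columns 1-16): P K K P K P K K P K P K K P K P; work from column 16 back to 1 with K<->P swapped.
Row 15: chart row 3, RS - tile across columns 1-16 and work as-is.
Row 16: chart row 4, WS - tiled (columns 1-16): K O / K K K O / K K K O / K K K; work from column 16 back to 1 with K<->P swapped.
Row 17: chart row 5, RS - tile across columns 1-16 and work as-is.

Result:
K P K P P K P K P P K P K P P K
O P P P P O P P P P O P P P P O
P P P / O P P P / O P P P / O P
K / P / P K / P / P K / P / P K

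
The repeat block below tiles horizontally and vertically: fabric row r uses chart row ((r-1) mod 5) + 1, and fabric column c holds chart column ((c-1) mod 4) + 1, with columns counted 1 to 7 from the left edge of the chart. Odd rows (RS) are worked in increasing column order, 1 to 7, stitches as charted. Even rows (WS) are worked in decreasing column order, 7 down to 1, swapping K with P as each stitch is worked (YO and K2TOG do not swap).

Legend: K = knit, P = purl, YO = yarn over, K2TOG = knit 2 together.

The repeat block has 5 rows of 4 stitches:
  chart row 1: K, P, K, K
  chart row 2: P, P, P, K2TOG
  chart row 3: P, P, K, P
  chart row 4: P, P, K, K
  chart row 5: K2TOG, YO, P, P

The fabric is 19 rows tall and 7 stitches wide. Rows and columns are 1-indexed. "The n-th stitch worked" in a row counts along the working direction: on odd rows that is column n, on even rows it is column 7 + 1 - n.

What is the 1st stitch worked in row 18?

Row 18 uses chart row ((18-1) mod 5)+1 = 3. Row 18 is even, so WS.
Chart row 3 tiled across columns 1-7: P P K P P P K
Wrong side: read the tiled row from column 7 down to 1 and exchange K with P (leave YO, K2TOG).
Row 18 as worked: P K K K P K K
The 1st stitch worked is P.

Result:
P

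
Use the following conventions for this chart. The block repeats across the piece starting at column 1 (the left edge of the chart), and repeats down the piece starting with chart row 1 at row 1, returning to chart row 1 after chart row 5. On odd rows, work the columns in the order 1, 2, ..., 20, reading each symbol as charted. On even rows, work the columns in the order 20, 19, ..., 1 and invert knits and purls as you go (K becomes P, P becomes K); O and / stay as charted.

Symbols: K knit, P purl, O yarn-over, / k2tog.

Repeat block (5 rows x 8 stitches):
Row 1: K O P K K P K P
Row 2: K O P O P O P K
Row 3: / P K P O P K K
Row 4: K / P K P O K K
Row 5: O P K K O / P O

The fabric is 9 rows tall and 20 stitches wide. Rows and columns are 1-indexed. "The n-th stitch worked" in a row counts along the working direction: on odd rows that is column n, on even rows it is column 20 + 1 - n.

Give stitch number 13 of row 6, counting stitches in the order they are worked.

Stitch:
K

Derivation:
For row 6: chart row = ((6-1) mod 5) + 1 = 1; this is a WS (even) row.
Chart row 1 tiled across columns 1-20: K O P K K P K P K O P K K P K P K O P K
Wrong side: read the tiled row from column 20 down to 1 and exchange K with P (leave O, /).
Row 6 as worked: P K O P K P K P P K O P K P K P P K O P
Stitch 13 in working order -> K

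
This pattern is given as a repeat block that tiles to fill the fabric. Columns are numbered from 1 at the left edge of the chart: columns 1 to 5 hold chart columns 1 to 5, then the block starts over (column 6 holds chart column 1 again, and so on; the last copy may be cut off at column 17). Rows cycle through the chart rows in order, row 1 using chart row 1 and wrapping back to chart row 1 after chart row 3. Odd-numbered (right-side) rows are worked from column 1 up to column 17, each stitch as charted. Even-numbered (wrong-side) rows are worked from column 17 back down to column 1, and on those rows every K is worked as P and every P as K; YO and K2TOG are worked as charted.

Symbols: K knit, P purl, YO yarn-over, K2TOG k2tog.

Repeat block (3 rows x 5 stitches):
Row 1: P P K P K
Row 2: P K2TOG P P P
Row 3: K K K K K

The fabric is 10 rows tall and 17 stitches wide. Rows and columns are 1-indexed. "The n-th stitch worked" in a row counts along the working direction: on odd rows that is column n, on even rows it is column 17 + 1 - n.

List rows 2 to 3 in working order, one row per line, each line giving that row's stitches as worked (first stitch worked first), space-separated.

Row 2: chart row 2, WS - tiled (columns 1-17): P K2TOG P P P P K2TOG P P P P K2TOG P P P P K2TOG; work from column 17 back to 1 with K<->P swapped.
Row 3: chart row 3, RS - tile across columns 1-17 and work as-is.

== ROWS AS WORKED ==
K2TOG K K K K K2TOG K K K K K2TOG K K K K K2TOG K
K K K K K K K K K K K K K K K K K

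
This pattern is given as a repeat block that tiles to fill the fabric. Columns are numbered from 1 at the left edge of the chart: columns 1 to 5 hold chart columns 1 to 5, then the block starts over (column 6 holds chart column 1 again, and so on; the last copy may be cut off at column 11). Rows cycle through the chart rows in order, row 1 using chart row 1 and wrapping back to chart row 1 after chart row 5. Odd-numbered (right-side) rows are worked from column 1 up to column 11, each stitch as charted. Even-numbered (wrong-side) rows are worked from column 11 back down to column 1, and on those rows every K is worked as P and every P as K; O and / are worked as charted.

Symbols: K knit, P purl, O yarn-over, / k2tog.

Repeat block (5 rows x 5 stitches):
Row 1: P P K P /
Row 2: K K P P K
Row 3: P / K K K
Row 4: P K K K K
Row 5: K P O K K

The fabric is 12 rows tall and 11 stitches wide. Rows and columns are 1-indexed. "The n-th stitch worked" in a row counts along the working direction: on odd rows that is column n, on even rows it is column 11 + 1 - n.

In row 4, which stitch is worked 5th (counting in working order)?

For row 4: chart row = ((4-1) mod 5) + 1 = 4; this is a WS (even) row.
Chart row 4 tiled across columns 1-11: P K K K K P K K K K P
Wrong side: read the tiled row from column 11 down to 1 and exchange K with P (leave O, /).
Row 4 as worked: K P P P P K P P P P K
The 5th stitch worked is P.

== STITCH ==
P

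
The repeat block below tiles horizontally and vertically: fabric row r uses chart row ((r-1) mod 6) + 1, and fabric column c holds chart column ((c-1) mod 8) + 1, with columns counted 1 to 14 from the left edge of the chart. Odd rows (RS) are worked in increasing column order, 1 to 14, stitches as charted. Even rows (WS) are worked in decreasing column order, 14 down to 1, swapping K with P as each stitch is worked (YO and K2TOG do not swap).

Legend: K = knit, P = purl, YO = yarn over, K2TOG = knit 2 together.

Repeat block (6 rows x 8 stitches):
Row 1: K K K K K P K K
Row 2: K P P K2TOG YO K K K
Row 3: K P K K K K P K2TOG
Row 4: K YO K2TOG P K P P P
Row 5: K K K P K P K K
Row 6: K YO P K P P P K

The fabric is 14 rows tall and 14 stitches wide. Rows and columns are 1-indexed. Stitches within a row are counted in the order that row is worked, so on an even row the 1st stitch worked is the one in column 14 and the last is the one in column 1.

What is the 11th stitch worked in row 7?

Row 7 uses chart row ((7-1) mod 6)+1 = 1. Row 7 is odd, so RS.
Chart row 1 tiled across columns 1-14: K K K K K P K K K K K K K P
RS row: no reversal, no swap; stitch n worked = column n.
The 11th stitch worked is K.

== STITCH ==
K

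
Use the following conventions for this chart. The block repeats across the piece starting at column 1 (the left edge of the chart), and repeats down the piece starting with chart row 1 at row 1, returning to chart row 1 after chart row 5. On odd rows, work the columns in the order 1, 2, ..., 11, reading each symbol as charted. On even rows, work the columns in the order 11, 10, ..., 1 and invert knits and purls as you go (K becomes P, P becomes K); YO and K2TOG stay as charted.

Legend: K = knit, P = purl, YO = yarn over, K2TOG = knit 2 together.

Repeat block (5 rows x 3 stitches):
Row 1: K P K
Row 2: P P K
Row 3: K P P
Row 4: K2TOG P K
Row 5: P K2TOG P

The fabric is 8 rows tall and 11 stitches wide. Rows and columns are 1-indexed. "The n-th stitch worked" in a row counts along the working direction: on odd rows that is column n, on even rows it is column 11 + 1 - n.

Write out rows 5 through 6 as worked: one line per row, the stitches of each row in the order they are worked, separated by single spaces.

Rows as worked:
P K2TOG P P K2TOG P P K2TOG P P K2TOG
K P P K P P K P P K P

Derivation:
Row 5: chart row 5, RS - tile across columns 1-11 and work as-is.
Row 6: chart row 1, WS - tiled (columns 1-11): K P K K P K K P K K P; work from column 11 back to 1 with K<->P swapped.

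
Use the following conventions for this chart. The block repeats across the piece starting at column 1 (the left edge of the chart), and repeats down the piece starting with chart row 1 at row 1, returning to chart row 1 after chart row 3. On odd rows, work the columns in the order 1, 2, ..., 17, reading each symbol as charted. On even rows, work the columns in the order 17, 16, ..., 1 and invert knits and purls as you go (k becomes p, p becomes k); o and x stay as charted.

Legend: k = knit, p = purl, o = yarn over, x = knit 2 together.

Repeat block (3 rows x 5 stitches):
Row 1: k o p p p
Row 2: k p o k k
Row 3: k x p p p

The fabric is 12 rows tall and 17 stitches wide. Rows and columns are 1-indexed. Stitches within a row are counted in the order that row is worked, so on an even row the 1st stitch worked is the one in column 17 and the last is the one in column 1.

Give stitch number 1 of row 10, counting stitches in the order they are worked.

Row 10 uses chart row ((10-1) mod 3)+1 = 1. Row 10 is even, so WS.
Chart row 1 tiled across columns 1-17: k o p p p k o p p p k o p p p k o
WS row: flip the tiled sequence (start at column 17) and apply k<->p; o and x stay.
Row 10 as worked: o p k k k o p k k k o p k k k o p
Stitch 1 in working order -> o

Stitch:
o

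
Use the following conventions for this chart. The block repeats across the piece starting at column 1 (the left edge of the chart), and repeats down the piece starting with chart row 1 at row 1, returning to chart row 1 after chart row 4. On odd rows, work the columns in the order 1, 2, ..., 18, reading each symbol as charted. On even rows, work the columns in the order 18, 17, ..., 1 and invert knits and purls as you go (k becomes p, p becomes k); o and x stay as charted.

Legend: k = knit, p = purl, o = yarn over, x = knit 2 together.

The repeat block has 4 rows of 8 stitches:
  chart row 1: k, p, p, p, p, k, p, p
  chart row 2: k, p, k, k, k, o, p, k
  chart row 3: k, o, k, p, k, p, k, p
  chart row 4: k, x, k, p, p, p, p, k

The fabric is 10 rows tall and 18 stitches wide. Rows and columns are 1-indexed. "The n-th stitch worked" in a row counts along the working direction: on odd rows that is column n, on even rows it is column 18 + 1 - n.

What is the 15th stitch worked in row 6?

For row 6: chart row = ((6-1) mod 4) + 1 = 2; this is a WS (even) row.
Chart row 2 tiled across columns 1-18: k p k k k o p k k p k k k o p k k p
Wrong side: read the tiled row from column 18 down to 1 and exchange k with p (leave o, x).
Row 6 as worked: k p p k o p p p k p p k o p p p k p
The 15th stitch worked is p.

Stitch:
p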